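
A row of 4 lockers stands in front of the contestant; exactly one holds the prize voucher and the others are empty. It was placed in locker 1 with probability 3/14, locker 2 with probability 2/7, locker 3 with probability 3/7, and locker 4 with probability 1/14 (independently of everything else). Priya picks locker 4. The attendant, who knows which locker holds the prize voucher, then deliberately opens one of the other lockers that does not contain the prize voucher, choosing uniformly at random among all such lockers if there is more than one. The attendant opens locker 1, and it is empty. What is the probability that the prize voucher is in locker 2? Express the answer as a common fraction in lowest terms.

Condition on the true location of the prize voucher.
If it is in locker 1 (prior 3/14): the attendant opened locker 1, so this case is ruled out; weight (3/14)·0 = 0.
If it is in locker 2 (prior 2/7): the attendant has 2 equally likely choices, so probability 1/2; weight (2/7)·(1/2) = 1/7.
If it is in locker 3 (prior 3/7): the attendant has 2 equally likely choices, so probability 1/2; weight (3/7)·(1/2) = 3/14.
If it is in locker 4 (prior 1/14): the attendant has 3 equally likely choices, so probability 1/3; weight (1/14)·(1/3) = 1/42.
The weights sum to 8/21.
So P(the prize voucher in locker 2 | the attendant opened locker 1) = (1/7) / (8/21) = 3/8.

3/8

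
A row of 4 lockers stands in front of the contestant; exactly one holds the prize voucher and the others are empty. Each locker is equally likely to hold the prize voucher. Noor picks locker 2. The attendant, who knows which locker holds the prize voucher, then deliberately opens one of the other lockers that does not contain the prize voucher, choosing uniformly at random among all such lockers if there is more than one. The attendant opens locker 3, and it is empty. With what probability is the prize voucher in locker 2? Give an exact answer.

Condition on the true location of the prize voucher.
If it is in either of lockers 1 and 4 (prior 1/4 each): the attendant has 2 equally likely choices, so probability 1/2; weight (1/4)·(1/2) = 1/8 each.
If it is in locker 2 (prior 1/4): the attendant has 3 equally likely choices, so probability 1/3; weight (1/4)·(1/3) = 1/12.
If it is in locker 3 (prior 1/4): the attendant opened locker 3, so this case is ruled out; weight (1/4)·0 = 0.
The weights sum to 1/3.
So P(the prize voucher in locker 2 | the attendant opened locker 3) = (1/12) / (1/3) = 1/4.

1/4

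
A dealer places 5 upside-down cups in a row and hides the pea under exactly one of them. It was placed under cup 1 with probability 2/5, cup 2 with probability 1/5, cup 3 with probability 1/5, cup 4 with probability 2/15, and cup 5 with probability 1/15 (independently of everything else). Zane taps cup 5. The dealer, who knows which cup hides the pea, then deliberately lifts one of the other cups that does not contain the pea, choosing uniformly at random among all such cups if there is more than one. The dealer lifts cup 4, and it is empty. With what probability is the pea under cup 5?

Apply Bayes' rule, conditioning on where the pea actually is.
If it is under cup 1 (prior 2/5): the dealer has 3 equally likely choices, so probability 1/3; weight (2/5)·(1/3) = 2/15.
If it is under either of cups 2 and 3 (prior 1/5 each): the dealer has 3 equally likely choices, so probability 1/3; weight (1/5)·(1/3) = 1/15 each.
If it is under cup 4 (prior 2/15): the dealer opened cup 4, so this case is ruled out; weight (2/15)·0 = 0.
If it is under cup 5 (prior 1/15): the dealer has 4 equally likely choices, so probability 1/4; weight (1/15)·(1/4) = 1/60.
The weights sum to 17/60.
So P(the pea under cup 5 | the dealer opened cup 4) = (1/60) / (17/60) = 1/17.

1/17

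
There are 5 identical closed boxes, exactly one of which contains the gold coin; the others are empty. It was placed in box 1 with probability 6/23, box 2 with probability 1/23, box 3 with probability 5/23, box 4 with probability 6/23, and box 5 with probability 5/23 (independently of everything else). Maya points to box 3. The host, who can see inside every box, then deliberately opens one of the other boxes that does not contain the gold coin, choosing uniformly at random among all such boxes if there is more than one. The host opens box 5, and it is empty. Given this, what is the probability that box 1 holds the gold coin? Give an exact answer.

Consider each possible location of the gold coin in turn.
If it is in either of boxes 1 and 4 (prior 6/23 each): the host has 3 equally likely choices, so probability 1/3; weight (6/23)·(1/3) = 2/23 each.
If it is in box 2 (prior 1/23): the host has 3 equally likely choices, so probability 1/3; weight (1/23)·(1/3) = 1/69.
If it is in box 3 (prior 5/23): the host has 4 equally likely choices, so probability 1/4; weight (5/23)·(1/4) = 5/92.
If it is in box 5 (prior 5/23): the host opened box 5, so this case is ruled out; weight (5/23)·0 = 0.
The weights sum to 67/276.
So P(the gold coin in box 1 | the host opened box 5) = (2/23) / (67/276) = 24/67.

24/67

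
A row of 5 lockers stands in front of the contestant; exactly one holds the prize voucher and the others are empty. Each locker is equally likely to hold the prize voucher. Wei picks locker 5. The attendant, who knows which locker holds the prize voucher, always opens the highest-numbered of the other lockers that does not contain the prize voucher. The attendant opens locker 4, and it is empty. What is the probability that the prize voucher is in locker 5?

Consider each possible location of the prize voucher in turn.
If it is in any of lockers 1, 2, 3, and 5 (prior 1/5 each): locker 4 is the highest-numbered option available, probability 1; weight (1/5)·1 = 1/5 each.
If it is in locker 4 (prior 1/5): the attendant opened locker 4, so this case is ruled out; weight (1/5)·0 = 0.
The weights sum to 4/5.
So P(the prize voucher in locker 5 | the attendant opened locker 4) = (1/5) / (4/5) = 1/4.

1/4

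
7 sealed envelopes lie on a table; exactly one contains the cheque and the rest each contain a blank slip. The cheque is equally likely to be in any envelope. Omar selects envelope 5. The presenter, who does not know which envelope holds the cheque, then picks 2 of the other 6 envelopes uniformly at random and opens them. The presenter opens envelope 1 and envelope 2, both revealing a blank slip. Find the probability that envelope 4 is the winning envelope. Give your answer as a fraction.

Consider each possible location of the cheque in turn.
If it is in either of envelopes 1 and 2 (prior 1/7 each): that envelope was opened and seen not to hold the prize — ruled out; weight (1/7)·0 = 0 each.
If it is in any of envelopes 3, 4, 5, 6, and 7 (prior 1/7 each): the presenter picks exactly this set with probability 1/15 regardless, and none is the prize; weight (1/7)·(1/15) = 1/105 each.
The weights sum to 1/21.
So P(the cheque in envelope 4 | the presenter opened envelope 1 and envelope 2) = (1/105) / (1/21) = 1/5.

1/5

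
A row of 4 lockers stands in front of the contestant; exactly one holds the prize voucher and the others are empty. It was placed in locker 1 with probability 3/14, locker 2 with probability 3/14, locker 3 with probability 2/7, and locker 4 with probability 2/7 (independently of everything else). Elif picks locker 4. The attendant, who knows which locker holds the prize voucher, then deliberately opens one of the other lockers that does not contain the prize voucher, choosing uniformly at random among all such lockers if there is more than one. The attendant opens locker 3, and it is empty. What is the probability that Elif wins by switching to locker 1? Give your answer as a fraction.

Apply Bayes' rule, conditioning on where the prize voucher actually is.
If it is in either of lockers 1 and 2 (prior 3/14 each): the attendant has 2 equally likely choices, so probability 1/2; weight (3/14)·(1/2) = 3/28 each.
If it is in locker 3 (prior 2/7): the attendant opened locker 3, so this case is ruled out; weight (2/7)·0 = 0.
If it is in locker 4 (prior 2/7): the attendant has 3 equally likely choices, so probability 1/3; weight (2/7)·(1/3) = 2/21.
The weights sum to 13/42.
So P(the prize voucher in locker 1 | the attendant opened locker 3) = (3/28) / (13/42) = 9/26.

9/26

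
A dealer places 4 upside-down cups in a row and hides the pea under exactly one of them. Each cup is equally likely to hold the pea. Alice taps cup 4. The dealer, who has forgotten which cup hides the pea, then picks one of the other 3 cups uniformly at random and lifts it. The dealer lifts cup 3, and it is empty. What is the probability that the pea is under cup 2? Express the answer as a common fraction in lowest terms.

1/3

Consider each possible location of the pea in turn.
If it is under any of cups 1, 2, and 4 (prior 1/4 each): the dealer picks cup 3 with probability 1/3 regardless, and it is not the prize; weight (1/4)·(1/3) = 1/12 each.
If it is under cup 3 (prior 1/4): the dealer opened cup 3, so this case is ruled out; weight (1/4)·0 = 0.
The weights sum to 1/4.
So P(the pea under cup 2 | the dealer opened cup 3) = (1/12) / (1/4) = 1/3.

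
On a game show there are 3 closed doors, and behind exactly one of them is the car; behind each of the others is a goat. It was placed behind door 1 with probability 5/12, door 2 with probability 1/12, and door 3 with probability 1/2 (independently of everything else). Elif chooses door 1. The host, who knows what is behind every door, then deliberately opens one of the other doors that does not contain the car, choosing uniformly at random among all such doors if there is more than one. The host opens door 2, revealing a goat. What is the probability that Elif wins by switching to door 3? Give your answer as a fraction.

Condition on the true location of the car.
If it is behind door 1 (prior 5/12): the host has 2 equally likely choices, so probability 1/2; weight (5/12)·(1/2) = 5/24.
If it is behind door 2 (prior 1/12): the host opened door 2, so this case is ruled out; weight (1/12)·0 = 0.
If it is behind door 3 (prior 1/2): the host has no choice, probability 1; weight (1/2)·1 = 1/2.
The weights sum to 17/24.
So P(the car behind door 3 | the host opened door 2) = (1/2) / (17/24) = 12/17.

12/17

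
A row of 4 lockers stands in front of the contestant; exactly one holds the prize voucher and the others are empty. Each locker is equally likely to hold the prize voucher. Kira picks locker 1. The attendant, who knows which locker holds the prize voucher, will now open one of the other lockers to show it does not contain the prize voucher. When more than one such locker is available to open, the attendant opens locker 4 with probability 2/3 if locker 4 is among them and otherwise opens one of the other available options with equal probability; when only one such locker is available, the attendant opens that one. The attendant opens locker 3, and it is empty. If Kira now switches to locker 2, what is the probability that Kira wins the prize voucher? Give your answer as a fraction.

1/3

Consider each possible location of the prize voucher in turn.
If it is in locker 1 (prior 1/4): locker 4 is available but not opened; locker 3 gets probability (1 − 2/3)/2 = 1/6; weight (1/4)·(1/6) = 1/24.
If it is in locker 2 (prior 1/4): locker 4 is available but not opened, probability 1/3; weight (1/4)·(1/3) = 1/12.
If it is in locker 3 (prior 1/4): the attendant opened locker 3, so this case is ruled out; weight (1/4)·0 = 0.
If it is in locker 4 (prior 1/4): locker 4 holds the prize so is unavailable; the attendant chooses uniformly among the 2 others, probability 1/2; weight (1/4)·(1/2) = 1/8.
The weights sum to 1/4.
So P(the prize voucher in locker 2 | the attendant opened locker 3) = (1/12) / (1/4) = 1/3.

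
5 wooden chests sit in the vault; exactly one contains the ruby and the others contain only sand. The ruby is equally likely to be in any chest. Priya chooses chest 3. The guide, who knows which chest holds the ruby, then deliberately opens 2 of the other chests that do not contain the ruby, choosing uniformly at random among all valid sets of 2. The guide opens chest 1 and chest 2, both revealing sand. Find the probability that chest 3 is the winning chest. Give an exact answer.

1/5

Consider each possible location of the ruby in turn.
If it is in either of chests 1 and 2 (prior 1/5 each): that chest was opened and seen not to hold the prize — ruled out; weight (1/5)·0 = 0 each.
If it is in chest 3 (prior 1/5): the guide has 6 equally likely choices, so probability 1/6; weight (1/5)·(1/6) = 1/30.
If it is in either of chests 4 and 5 (prior 1/5 each): the guide has 3 equally likely choices, so probability 1/3; weight (1/5)·(1/3) = 1/15 each.
The weights sum to 1/6.
So P(the ruby in chest 3 | the guide opened chest 1 and chest 2) = (1/30) / (1/6) = 1/5.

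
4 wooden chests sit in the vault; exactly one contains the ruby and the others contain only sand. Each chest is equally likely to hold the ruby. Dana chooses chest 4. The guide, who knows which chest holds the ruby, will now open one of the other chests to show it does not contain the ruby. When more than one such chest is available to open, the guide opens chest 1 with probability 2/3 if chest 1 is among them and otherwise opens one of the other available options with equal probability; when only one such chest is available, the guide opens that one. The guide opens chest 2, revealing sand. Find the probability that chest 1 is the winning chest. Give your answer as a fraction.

Condition on the true location of the ruby.
If it is in chest 1 (prior 1/4): chest 1 holds the prize so is unavailable; the guide chooses uniformly among the 2 others, probability 1/2; weight (1/4)·(1/2) = 1/8.
If it is in chest 2 (prior 1/4): the guide opened chest 2, so this case is ruled out; weight (1/4)·0 = 0.
If it is in chest 3 (prior 1/4): chest 1 is available but not opened, probability 1/3; weight (1/4)·(1/3) = 1/12.
If it is in chest 4 (prior 1/4): chest 1 is available but not opened; chest 2 gets probability (1 − 2/3)/2 = 1/6; weight (1/4)·(1/6) = 1/24.
The weights sum to 1/4.
So P(the ruby in chest 1 | the guide opened chest 2) = (1/8) / (1/4) = 1/2.

1/2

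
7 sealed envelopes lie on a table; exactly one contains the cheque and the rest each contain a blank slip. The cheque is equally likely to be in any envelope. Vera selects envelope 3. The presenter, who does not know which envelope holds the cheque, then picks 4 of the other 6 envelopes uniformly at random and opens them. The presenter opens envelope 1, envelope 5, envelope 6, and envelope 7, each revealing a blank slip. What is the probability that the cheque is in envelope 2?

1/3

Because the presenter chose which envelopes to open without knowing where the cheque is, the choice is independent of the prize location. Learning that none of the 4 opened envelopes holds the cheque simply rules out those 4 locations and leaves the remaining 3 envelopes still equally likely by symmetry.
So P(the cheque in envelope 2) = 1/3.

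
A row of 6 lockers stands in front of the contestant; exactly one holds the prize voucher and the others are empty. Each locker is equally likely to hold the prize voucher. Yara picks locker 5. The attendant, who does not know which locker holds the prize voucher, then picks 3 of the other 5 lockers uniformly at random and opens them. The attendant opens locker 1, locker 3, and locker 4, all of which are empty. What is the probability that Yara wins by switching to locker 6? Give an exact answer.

1/3

Because the attendant chose which lockers to open without knowing where the prize voucher is, the choice is independent of the prize location. Learning that none of the 3 opened lockers holds the prize voucher simply rules out those 3 locations and leaves the remaining 3 lockers still equally likely by symmetry.
So P(the prize voucher in locker 6) = 1/3.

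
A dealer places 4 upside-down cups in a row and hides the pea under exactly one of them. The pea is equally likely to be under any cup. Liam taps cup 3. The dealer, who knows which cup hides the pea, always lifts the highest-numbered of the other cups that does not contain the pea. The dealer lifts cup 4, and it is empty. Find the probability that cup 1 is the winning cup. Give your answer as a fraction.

1/3

Condition on the true location of the pea.
If it is under any of cups 1, 2, and 3 (prior 1/4 each): cup 4 is the highest-numbered option available, probability 1; weight (1/4)·1 = 1/4 each.
If it is under cup 4 (prior 1/4): the dealer opened cup 4, so this case is ruled out; weight (1/4)·0 = 0.
The weights sum to 3/4.
So P(the pea under cup 1 | the dealer opened cup 4) = (1/4) / (3/4) = 1/3.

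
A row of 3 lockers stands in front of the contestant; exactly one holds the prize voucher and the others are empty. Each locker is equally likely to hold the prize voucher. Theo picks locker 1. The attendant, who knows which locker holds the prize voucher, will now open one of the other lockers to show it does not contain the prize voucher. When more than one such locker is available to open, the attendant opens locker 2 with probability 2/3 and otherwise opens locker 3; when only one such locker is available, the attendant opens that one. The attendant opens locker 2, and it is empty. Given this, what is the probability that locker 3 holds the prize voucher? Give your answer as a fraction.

3/5

Apply Bayes' rule, conditioning on where the prize voucher actually is.
If it is in locker 1 (prior 1/3): locker 2 is available, opened with probability 2/3; weight (1/3)·(2/3) = 2/9.
If it is in locker 2 (prior 1/3): the attendant opened locker 2, so this case is ruled out; weight (1/3)·0 = 0.
If it is in locker 3 (prior 1/3): only locker 2 is available, probability 1; weight (1/3)·1 = 1/3.
The weights sum to 5/9.
So P(the prize voucher in locker 3 | the attendant opened locker 2) = (1/3) / (5/9) = 3/5.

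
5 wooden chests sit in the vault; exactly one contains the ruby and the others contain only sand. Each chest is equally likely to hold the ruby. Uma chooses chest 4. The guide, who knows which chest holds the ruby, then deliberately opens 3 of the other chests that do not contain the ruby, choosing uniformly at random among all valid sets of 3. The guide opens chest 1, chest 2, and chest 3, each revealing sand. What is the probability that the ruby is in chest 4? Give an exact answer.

Consider each possible location of the ruby in turn.
If it is in any of chests 1, 2, and 3 (prior 1/5 each): that chest was opened and seen not to hold the prize — ruled out; weight (1/5)·0 = 0 each.
If it is in chest 4 (prior 1/5): the guide has 4 equally likely choices, so probability 1/4; weight (1/5)·(1/4) = 1/20.
If it is in chest 5 (prior 1/5): the guide has no choice, probability 1; weight (1/5)·1 = 1/5.
The weights sum to 1/4.
So P(the ruby in chest 4 | the guide opened chest 1, chest 2, and chest 3) = (1/20) / (1/4) = 1/5.

1/5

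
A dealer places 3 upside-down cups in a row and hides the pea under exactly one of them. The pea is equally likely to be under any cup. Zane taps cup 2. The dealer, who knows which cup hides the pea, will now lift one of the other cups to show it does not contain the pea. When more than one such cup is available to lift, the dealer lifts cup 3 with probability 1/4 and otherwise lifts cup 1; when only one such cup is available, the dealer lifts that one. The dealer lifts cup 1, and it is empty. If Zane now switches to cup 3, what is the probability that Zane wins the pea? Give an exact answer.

Condition on the true location of the pea.
If it is under cup 1 (prior 1/3): the dealer opened cup 1, so this case is ruled out; weight (1/3)·0 = 0.
If it is under cup 2 (prior 1/3): cup 3 is available but not opened, probability 3/4; weight (1/3)·(3/4) = 1/4.
If it is under cup 3 (prior 1/3): only cup 1 is available, probability 1; weight (1/3)·1 = 1/3.
The weights sum to 7/12.
So P(the pea under cup 3 | the dealer opened cup 1) = (1/3) / (7/12) = 4/7.

4/7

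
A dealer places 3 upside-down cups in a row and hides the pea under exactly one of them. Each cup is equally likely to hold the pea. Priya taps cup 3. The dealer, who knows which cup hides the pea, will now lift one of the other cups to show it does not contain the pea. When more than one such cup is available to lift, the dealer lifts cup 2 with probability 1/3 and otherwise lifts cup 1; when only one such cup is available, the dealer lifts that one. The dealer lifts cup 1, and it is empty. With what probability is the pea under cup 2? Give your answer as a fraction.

3/5

Condition on the true location of the pea.
If it is under cup 1 (prior 1/3): the dealer opened cup 1, so this case is ruled out; weight (1/3)·0 = 0.
If it is under cup 2 (prior 1/3): only cup 1 is available, probability 1; weight (1/3)·1 = 1/3.
If it is under cup 3 (prior 1/3): cup 2 is available but not opened, probability 2/3; weight (1/3)·(2/3) = 2/9.
The weights sum to 5/9.
So P(the pea under cup 2 | the dealer opened cup 1) = (1/3) / (5/9) = 3/5.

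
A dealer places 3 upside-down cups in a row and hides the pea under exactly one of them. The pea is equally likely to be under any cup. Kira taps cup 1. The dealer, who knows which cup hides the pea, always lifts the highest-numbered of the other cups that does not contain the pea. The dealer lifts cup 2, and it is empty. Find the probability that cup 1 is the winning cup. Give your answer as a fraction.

0

Apply Bayes' rule, conditioning on where the pea actually is.
If it is under cup 1 (prior 1/3): the dealer would have opened cup 3 instead, probability 0; weight (1/3)·0 = 0.
If it is under cup 2 (prior 1/3): the dealer opened cup 2, so this case is ruled out; weight (1/3)·0 = 0.
If it is under cup 3 (prior 1/3): cup 2 is the highest-numbered option available, probability 1; weight (1/3)·1 = 1/3.
The weights sum to 1/3.
So P(the pea under cup 1 | the dealer opened cup 2) = 0 / (1/3) = 0.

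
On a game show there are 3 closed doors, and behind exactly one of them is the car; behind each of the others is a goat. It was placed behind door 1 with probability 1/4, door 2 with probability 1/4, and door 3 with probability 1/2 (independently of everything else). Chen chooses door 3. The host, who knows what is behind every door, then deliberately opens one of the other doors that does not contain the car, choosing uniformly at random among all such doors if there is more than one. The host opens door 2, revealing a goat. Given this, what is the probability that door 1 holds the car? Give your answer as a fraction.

1/2

Condition on the true location of the car.
If it is behind door 1 (prior 1/4): the host has no choice, probability 1; weight (1/4)·1 = 1/4.
If it is behind door 2 (prior 1/4): the host opened door 2, so this case is ruled out; weight (1/4)·0 = 0.
If it is behind door 3 (prior 1/2): the host has 2 equally likely choices, so probability 1/2; weight (1/2)·(1/2) = 1/4.
The weights sum to 1/2.
So P(the car behind door 1 | the host opened door 2) = (1/4) / (1/2) = 1/2.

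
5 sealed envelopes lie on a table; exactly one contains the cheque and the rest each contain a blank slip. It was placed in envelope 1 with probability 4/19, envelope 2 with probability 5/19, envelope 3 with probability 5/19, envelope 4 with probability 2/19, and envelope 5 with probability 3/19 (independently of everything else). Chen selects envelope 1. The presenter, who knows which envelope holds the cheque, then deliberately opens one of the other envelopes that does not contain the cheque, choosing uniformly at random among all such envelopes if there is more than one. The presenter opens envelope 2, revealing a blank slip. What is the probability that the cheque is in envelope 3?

Consider each possible location of the cheque in turn.
If it is in envelope 1 (prior 4/19): the presenter has 4 equally likely choices, so probability 1/4; weight (4/19)·(1/4) = 1/19.
If it is in envelope 2 (prior 5/19): the presenter opened envelope 2, so this case is ruled out; weight (5/19)·0 = 0.
If it is in envelope 3 (prior 5/19): the presenter has 3 equally likely choices, so probability 1/3; weight (5/19)·(1/3) = 5/57.
If it is in envelope 4 (prior 2/19): the presenter has 3 equally likely choices, so probability 1/3; weight (2/19)·(1/3) = 2/57.
If it is in envelope 5 (prior 3/19): the presenter has 3 equally likely choices, so probability 1/3; weight (3/19)·(1/3) = 1/19.
The weights sum to 13/57.
So P(the cheque in envelope 3 | the presenter opened envelope 2) = (5/57) / (13/57) = 5/13.

5/13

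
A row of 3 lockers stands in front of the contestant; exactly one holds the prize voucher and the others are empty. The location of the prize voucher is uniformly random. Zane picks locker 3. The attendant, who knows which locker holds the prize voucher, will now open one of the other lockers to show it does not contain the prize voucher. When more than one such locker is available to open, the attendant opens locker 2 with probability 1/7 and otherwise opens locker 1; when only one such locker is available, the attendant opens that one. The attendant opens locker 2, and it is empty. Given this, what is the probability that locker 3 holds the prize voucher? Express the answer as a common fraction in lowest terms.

1/8

Consider each possible location of the prize voucher in turn.
If it is in locker 1 (prior 1/3): only locker 2 is available, probability 1; weight (1/3)·1 = 1/3.
If it is in locker 2 (prior 1/3): the attendant opened locker 2, so this case is ruled out; weight (1/3)·0 = 0.
If it is in locker 3 (prior 1/3): locker 2 is available, opened with probability 1/7; weight (1/3)·(1/7) = 1/21.
The weights sum to 8/21.
So P(the prize voucher in locker 3 | the attendant opened locker 2) = (1/21) / (8/21) = 1/8.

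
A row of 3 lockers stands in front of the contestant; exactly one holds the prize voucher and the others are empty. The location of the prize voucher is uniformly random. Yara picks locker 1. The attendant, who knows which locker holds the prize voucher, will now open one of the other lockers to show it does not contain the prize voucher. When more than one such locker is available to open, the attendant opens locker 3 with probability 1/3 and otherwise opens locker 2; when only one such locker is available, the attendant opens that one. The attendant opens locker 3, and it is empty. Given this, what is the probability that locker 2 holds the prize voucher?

Consider each possible location of the prize voucher in turn.
If it is in locker 1 (prior 1/3): locker 3 is available, opened with probability 1/3; weight (1/3)·(1/3) = 1/9.
If it is in locker 2 (prior 1/3): only locker 3 is available, probability 1; weight (1/3)·1 = 1/3.
If it is in locker 3 (prior 1/3): the attendant opened locker 3, so this case is ruled out; weight (1/3)·0 = 0.
The weights sum to 4/9.
So P(the prize voucher in locker 2 | the attendant opened locker 3) = (1/3) / (4/9) = 3/4.

3/4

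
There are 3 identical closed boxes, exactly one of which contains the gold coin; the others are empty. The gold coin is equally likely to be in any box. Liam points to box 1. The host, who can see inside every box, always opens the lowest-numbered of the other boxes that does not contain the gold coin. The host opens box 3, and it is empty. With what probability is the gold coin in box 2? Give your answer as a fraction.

Apply Bayes' rule, conditioning on where the gold coin actually is.
If it is in box 1 (prior 1/3): the host would have opened box 2 instead, probability 0; weight (1/3)·0 = 0.
If it is in box 2 (prior 1/3): box 3 is the lowest-numbered option available, probability 1; weight (1/3)·1 = 1/3.
If it is in box 3 (prior 1/3): the host opened box 3, so this case is ruled out; weight (1/3)·0 = 0.
The weights sum to 1/3.
So P(the gold coin in box 2 | the host opened box 3) = (1/3) / (1/3) = 1.

1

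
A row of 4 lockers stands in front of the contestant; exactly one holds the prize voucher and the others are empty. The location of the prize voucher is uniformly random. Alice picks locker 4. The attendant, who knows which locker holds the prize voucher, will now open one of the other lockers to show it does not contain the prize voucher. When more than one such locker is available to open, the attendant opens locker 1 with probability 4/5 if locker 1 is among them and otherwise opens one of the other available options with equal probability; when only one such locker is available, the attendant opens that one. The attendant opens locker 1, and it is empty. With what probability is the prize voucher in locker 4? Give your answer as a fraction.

Apply Bayes' rule, conditioning on where the prize voucher actually is.
If it is in locker 1 (prior 1/4): the attendant opened locker 1, so this case is ruled out; weight (1/4)·0 = 0.
If it is in any of lockers 2, 3, and 4 (prior 1/4 each): locker 1 is available, opened with probability 4/5; weight (1/4)·(4/5) = 1/5 each.
The weights sum to 3/5.
So P(the prize voucher in locker 4 | the attendant opened locker 1) = (1/5) / (3/5) = 1/3.

1/3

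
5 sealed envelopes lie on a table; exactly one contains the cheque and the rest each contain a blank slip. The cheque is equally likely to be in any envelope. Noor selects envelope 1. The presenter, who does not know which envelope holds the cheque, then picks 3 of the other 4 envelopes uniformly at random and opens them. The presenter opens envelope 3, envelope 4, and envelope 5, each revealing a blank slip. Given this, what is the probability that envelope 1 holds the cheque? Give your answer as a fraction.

1/2

Consider each possible location of the cheque in turn.
If it is in either of envelopes 1 and 2 (prior 1/5 each): the presenter picks exactly this set with probability 1/4 regardless, and none is the prize; weight (1/5)·(1/4) = 1/20 each.
If it is in any of envelopes 3, 4, and 5 (prior 1/5 each): that envelope was opened and seen not to hold the prize — ruled out; weight (1/5)·0 = 0 each.
The weights sum to 1/10.
So P(the cheque in envelope 1 | the presenter opened envelope 3, envelope 4, and envelope 5) = (1/20) / (1/10) = 1/2.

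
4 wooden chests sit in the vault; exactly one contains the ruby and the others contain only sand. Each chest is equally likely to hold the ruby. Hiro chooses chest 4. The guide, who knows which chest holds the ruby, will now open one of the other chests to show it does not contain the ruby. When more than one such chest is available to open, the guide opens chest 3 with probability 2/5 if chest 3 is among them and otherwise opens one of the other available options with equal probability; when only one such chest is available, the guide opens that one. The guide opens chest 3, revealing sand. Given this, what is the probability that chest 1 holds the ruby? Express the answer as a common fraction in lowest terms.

Apply Bayes' rule, conditioning on where the ruby actually is.
If it is in any of chests 1, 2, and 4 (prior 1/4 each): chest 3 is available, opened with probability 2/5; weight (1/4)·(2/5) = 1/10 each.
If it is in chest 3 (prior 1/4): the guide opened chest 3, so this case is ruled out; weight (1/4)·0 = 0.
The weights sum to 3/10.
So P(the ruby in chest 1 | the guide opened chest 3) = (1/10) / (3/10) = 1/3.

1/3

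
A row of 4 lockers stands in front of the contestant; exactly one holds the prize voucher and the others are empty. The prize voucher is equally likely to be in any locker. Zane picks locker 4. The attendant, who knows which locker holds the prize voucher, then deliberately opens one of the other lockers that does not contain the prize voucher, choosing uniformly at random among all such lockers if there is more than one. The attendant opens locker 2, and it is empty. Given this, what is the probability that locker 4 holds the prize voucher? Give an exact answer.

Consider each possible location of the prize voucher in turn.
If it is in either of lockers 1 and 3 (prior 1/4 each): the attendant has 2 equally likely choices, so probability 1/2; weight (1/4)·(1/2) = 1/8 each.
If it is in locker 2 (prior 1/4): the attendant opened locker 2, so this case is ruled out; weight (1/4)·0 = 0.
If it is in locker 4 (prior 1/4): the attendant has 3 equally likely choices, so probability 1/3; weight (1/4)·(1/3) = 1/12.
The weights sum to 1/3.
So P(the prize voucher in locker 4 | the attendant opened locker 2) = (1/12) / (1/3) = 1/4.

1/4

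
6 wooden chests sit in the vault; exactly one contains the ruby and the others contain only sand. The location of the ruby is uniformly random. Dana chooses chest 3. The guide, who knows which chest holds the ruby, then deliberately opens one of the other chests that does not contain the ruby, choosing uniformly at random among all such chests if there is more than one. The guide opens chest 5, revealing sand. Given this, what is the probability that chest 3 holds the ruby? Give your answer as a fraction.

1/6

Consider each possible location of the ruby in turn.
If it is in any of chests 1, 2, 4, and 6 (prior 1/6 each): the guide has 4 equally likely choices, so probability 1/4; weight (1/6)·(1/4) = 1/24 each.
If it is in chest 3 (prior 1/6): the guide has 5 equally likely choices, so probability 1/5; weight (1/6)·(1/5) = 1/30.
If it is in chest 5 (prior 1/6): the guide opened chest 5, so this case is ruled out; weight (1/6)·0 = 0.
The weights sum to 1/5.
So P(the ruby in chest 3 | the guide opened chest 5) = (1/30) / (1/5) = 1/6.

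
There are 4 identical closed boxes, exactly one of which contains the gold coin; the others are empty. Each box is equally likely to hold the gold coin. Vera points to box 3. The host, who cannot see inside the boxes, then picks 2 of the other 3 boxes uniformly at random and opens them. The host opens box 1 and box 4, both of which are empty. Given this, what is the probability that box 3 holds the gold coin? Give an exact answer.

Consider each possible location of the gold coin in turn.
If it is in either of boxes 1 and 4 (prior 1/4 each): that box was opened and seen not to hold the prize — ruled out; weight (1/4)·0 = 0 each.
If it is in either of boxes 2 and 3 (prior 1/4 each): the host picks exactly this set with probability 1/3 regardless, and none is the prize; weight (1/4)·(1/3) = 1/12 each.
The weights sum to 1/6.
So P(the gold coin in box 3 | the host opened box 1 and box 4) = (1/12) / (1/6) = 1/2.

1/2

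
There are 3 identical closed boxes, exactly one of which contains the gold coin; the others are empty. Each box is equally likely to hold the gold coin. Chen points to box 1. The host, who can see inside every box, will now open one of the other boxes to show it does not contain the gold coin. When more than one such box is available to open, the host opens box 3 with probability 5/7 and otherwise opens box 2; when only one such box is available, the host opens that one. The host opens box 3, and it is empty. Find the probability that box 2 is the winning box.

Apply Bayes' rule, conditioning on where the gold coin actually is.
If it is in box 1 (prior 1/3): box 3 is available, opened with probability 5/7; weight (1/3)·(5/7) = 5/21.
If it is in box 2 (prior 1/3): only box 3 is available, probability 1; weight (1/3)·1 = 1/3.
If it is in box 3 (prior 1/3): the host opened box 3, so this case is ruled out; weight (1/3)·0 = 0.
The weights sum to 4/7.
So P(the gold coin in box 2 | the host opened box 3) = (1/3) / (4/7) = 7/12.

7/12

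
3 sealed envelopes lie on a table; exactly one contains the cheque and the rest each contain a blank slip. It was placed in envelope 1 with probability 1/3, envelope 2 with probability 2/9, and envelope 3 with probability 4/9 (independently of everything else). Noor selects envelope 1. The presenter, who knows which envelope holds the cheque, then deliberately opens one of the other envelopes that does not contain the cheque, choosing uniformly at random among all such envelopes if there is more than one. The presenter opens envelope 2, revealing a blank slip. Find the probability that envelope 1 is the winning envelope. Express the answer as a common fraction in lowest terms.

3/11

Condition on the true location of the cheque.
If it is in envelope 1 (prior 1/3): the presenter has 2 equally likely choices, so probability 1/2; weight (1/3)·(1/2) = 1/6.
If it is in envelope 2 (prior 2/9): the presenter opened envelope 2, so this case is ruled out; weight (2/9)·0 = 0.
If it is in envelope 3 (prior 4/9): the presenter has no choice, probability 1; weight (4/9)·1 = 4/9.
The weights sum to 11/18.
So P(the cheque in envelope 1 | the presenter opened envelope 2) = (1/6) / (11/18) = 3/11.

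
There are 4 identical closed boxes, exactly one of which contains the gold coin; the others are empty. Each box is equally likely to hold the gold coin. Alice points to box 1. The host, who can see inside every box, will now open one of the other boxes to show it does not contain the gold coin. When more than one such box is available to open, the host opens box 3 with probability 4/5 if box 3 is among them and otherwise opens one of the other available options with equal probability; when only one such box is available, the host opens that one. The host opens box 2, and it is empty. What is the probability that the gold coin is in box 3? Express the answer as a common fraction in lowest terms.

5/8

Consider each possible location of the gold coin in turn.
If it is in box 1 (prior 1/4): box 3 is available but not opened; box 2 gets probability (1 − 4/5)/2 = 1/10; weight (1/4)·(1/10) = 1/40.
If it is in box 2 (prior 1/4): the host opened box 2, so this case is ruled out; weight (1/4)·0 = 0.
If it is in box 3 (prior 1/4): box 3 holds the prize so is unavailable; the host chooses uniformly among the 2 others, probability 1/2; weight (1/4)·(1/2) = 1/8.
If it is in box 4 (prior 1/4): box 3 is available but not opened, probability 1/5; weight (1/4)·(1/5) = 1/20.
The weights sum to 1/5.
So P(the gold coin in box 3 | the host opened box 2) = (1/8) / (1/5) = 5/8.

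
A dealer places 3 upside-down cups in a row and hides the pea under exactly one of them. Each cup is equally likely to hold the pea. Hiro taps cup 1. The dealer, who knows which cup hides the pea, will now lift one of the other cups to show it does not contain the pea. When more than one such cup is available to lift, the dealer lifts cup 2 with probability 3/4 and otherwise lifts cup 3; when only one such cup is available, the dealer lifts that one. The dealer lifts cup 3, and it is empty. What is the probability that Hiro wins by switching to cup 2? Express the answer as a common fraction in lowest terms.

4/5

Consider each possible location of the pea in turn.
If it is under cup 1 (prior 1/3): cup 2 is available but not opened, probability 1/4; weight (1/3)·(1/4) = 1/12.
If it is under cup 2 (prior 1/3): only cup 3 is available, probability 1; weight (1/3)·1 = 1/3.
If it is under cup 3 (prior 1/3): the dealer opened cup 3, so this case is ruled out; weight (1/3)·0 = 0.
The weights sum to 5/12.
So P(the pea under cup 2 | the dealer opened cup 3) = (1/3) / (5/12) = 4/5.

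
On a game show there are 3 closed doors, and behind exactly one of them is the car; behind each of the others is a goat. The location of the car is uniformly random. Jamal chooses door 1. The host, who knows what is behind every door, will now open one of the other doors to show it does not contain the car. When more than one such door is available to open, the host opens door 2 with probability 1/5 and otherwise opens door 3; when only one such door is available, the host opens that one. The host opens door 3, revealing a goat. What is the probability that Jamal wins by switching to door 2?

Apply Bayes' rule, conditioning on where the car actually is.
If it is behind door 1 (prior 1/3): door 2 is available but not opened, probability 4/5; weight (1/3)·(4/5) = 4/15.
If it is behind door 2 (prior 1/3): only door 3 is available, probability 1; weight (1/3)·1 = 1/3.
If it is behind door 3 (prior 1/3): the host opened door 3, so this case is ruled out; weight (1/3)·0 = 0.
The weights sum to 3/5.
So P(the car behind door 2 | the host opened door 3) = (1/3) / (3/5) = 5/9.

5/9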